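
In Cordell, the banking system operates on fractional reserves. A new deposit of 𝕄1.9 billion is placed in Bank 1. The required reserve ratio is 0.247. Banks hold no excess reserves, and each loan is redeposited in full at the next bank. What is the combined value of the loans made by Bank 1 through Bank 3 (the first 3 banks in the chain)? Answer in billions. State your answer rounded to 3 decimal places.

𝕄3.319 billion

Bank i lends (1 − rr)^i of the original deposit: Bank 1 lends 1.9·0.7530 = 1.4307, Bank 2 lends 1.9·0.7530² ≈ 1.0773, and so on.
Summing a geometric series: total = 1.9·[0.7530·(1 − 0.7530^3) / (1 − 0.7530)] ≈ 3.3192 billion.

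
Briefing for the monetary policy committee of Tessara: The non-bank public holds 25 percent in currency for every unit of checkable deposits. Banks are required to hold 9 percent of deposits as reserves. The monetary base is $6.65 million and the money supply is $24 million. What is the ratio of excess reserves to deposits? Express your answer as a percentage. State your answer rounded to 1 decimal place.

Using m = M/MB = 24/6.65 ≈ 3.609023. Since m = (1 + c)/(c + rr + e), the denominator satisfies c + rr + e = (1 + c)/m = (1 + 0.25) / 3.609023 ≈ 0.346354.
With c = 0.25 and rr = 0.09, the ratio of excess reserves to deposits is 0.346354 − 0.25 − 0.09 = 0.006354.

0.6%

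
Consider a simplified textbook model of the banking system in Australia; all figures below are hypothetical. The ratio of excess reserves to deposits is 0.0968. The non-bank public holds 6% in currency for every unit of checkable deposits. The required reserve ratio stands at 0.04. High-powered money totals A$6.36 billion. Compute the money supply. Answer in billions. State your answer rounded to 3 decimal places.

A$34.256 billion

The money multiplier is m = (1 + c) / (rr + e + c) = (1 + 0.06) / (0.04 + 0.0968 + 0.06) ≈ 5.38618.
So M = m × MB = 5.38618 × 6.36 ≈ 34.2561 billion.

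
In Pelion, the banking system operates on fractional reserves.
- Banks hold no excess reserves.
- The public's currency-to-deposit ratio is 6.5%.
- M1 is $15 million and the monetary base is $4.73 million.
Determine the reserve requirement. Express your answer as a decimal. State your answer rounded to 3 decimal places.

0.271

Using m = M/MB = 15/4.73 ≈ 3.171247. Since m = (1 + c)/(c + rr + e), the denominator satisfies c + rr + e = (1 + c)/m = (1 + 0.065) / 3.171247 ≈ 0.335830.
With c = 0.065 and e = 0, the reserve requirement is 0.335830 − 0.065 − 0 = 0.27083.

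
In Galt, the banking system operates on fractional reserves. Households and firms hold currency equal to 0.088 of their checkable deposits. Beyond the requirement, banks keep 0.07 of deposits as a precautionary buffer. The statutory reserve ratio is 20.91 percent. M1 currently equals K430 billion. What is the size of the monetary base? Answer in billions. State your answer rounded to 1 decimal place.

The money multiplier is m = (1 + c) / (rr + e + c) = (1 + 0.088) / (0.2091 + 0.07 + 0.088) ≈ 2.96377.
MB = M / m = 430 / 2.96377 ≈ 145.0855 billion.

K145.1 billion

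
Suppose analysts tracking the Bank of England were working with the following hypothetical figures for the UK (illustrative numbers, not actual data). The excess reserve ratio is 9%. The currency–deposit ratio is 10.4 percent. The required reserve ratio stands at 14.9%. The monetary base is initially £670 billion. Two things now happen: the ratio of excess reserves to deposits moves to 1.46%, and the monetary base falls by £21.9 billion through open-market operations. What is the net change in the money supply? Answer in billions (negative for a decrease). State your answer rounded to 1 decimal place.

£517.3 billion

Before: m₁ = (1 + 0.104) / (0.149 + 0.09 + 0.104) ≈ 3.21866, MB₁ = 670, so M₁ = 3.21866 × 670 = 2156.5022 billion.
After: m₂ = (1 + 0.104) / (0.149 + 0.0146 + 0.104) ≈ 4.12556, MB₂ = 670 − 21.9 = 648.1, so M₂ = 4.12556 × 648.1 ≈ 2673.7754 billion.
ΔM = M₂ − M₁ = 2673.7754 − 2156.5022 = 517.2732 billion.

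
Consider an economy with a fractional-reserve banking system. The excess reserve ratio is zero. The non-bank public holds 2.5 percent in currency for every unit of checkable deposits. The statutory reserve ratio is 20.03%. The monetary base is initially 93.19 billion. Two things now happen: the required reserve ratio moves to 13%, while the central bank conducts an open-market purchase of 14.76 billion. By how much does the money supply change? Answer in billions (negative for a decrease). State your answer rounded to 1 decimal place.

289.9 billion

Before: m₁ = (1 + 0.025) / (0.2003 + 0.025) ≈ 4.54949, MB₁ = 93.19, so M₁ = 4.54949 × 93.19 ≈ 423.967 billion.
After: m₂ = (1 + 0.025) / (0.13 + 0.025) ≈ 6.61290, MB₂ = 93.19 + 14.76 = 107.95, so M₂ = 6.61290 × 107.95 ≈ 713.8626 billion.
ΔM = M₂ − M₁ = 713.8626 − 423.967 = 289.8956 billion.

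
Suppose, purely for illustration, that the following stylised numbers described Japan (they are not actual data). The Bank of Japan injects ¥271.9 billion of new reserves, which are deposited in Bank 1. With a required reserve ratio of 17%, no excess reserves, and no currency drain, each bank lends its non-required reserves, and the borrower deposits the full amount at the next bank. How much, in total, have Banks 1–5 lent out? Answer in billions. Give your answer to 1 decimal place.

¥804.6 billion

Bank i lends (1 − rr)^i of the original deposit: Bank 1 lends 271.9·0.8300 = 225.6770, Bank 2 lends 271.9·0.8300² ≈ 187.3119, and so on.
Summing a geometric series: total = 271.9·[0.8300·(1 − 0.8300^5) / (1 − 0.8300)] ≈ 804.5995 billion.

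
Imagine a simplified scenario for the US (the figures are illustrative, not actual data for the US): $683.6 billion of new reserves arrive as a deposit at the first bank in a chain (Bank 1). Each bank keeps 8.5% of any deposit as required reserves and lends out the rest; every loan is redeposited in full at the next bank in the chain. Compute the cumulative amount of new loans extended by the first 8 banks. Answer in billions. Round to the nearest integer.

Bank i lends (1 − rr)^i of the original deposit: Bank 1 lends 683.6·0.9150 = 625.4940, Bank 2 lends 683.6·0.9150² ≈ 572.3270, and so on.
Summing a geometric series: total = 683.6·[0.9150·(1 − 0.9150^8) / (1 − 0.9150)] ≈ 3743.2146 billion.

$3743 billion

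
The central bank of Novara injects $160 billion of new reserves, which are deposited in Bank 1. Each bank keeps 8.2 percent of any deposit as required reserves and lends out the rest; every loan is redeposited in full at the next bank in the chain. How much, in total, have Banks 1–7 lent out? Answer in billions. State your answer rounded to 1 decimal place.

Bank i lends (1 − rr)^i of the original deposit: Bank 1 lends 160·0.9180 = 146.8800, Bank 2 lends 160·0.9180² ≈ 134.8358, and so on.
Summing a geometric series: total = 160·[0.9180·(1 − 0.9180^7) / (1 − 0.9180)] ≈ 807.1006 billion.

$807.1 billion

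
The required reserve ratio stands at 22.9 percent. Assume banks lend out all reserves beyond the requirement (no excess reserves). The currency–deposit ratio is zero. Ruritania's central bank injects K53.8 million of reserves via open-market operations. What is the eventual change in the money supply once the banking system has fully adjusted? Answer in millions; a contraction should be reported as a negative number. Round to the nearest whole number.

The simple money multiplier is m = 1/rr = 1/0.229 ≈ 4.3668.
An open-market purchase increases the monetary base by 53.8 million, so ΔM = m × ΔMB = 4.3668 × 53.8 ≈ 234.9338 million.

K235 million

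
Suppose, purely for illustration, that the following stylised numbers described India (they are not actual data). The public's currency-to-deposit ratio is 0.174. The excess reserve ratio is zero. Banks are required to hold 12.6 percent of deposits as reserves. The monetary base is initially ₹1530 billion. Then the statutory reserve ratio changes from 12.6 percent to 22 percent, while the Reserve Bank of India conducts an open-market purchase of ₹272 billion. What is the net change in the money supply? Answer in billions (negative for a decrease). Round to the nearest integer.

Before: m₁ = (1 + 0.174) / (0.126 + 0.174) ≈ 3.91333, MB₁ = 1530, so M₁ = 3.91333 × 1530 = 5987.3949 billion.
After: m₂ = (1 + 0.174) / (0.22 + 0.174) ≈ 2.97970, MB₂ = 1530 + 272 = 1802, so M₂ = 2.97970 × 1802 = 5369.4194 billion.
ΔM = M₂ − M₁ = 5369.4194 − 5987.3949 = -617.9755 billion.

-618 billion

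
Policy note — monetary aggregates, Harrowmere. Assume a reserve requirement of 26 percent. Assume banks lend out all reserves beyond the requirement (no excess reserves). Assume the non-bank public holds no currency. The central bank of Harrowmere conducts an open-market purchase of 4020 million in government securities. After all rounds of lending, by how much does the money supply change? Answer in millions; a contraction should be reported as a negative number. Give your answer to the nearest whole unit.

15462 million

The simple money multiplier is m = 1/rr = 1/0.26 ≈ 3.84615.
An open-market purchase increases the monetary base by 4020 million, so ΔM = m × ΔMB = 3.84615 × 4020 = 15461.523 million.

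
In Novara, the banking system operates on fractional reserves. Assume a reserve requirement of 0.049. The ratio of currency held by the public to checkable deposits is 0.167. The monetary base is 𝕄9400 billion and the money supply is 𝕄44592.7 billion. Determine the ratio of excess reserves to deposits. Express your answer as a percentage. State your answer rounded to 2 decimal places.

3.00%

Using m = M/MB = 44592.7/9400 ≈ 4.743904. Since m = (1 + c)/(c + rr + e), the denominator satisfies c + rr + e = (1 + c)/m = (1 + 0.167) / 4.743904 ≈ 0.246000.
With c = 0.167 and rr = 0.049, the ratio of excess reserves to deposits is 0.246000 − 0.167 − 0.049 = 0.03.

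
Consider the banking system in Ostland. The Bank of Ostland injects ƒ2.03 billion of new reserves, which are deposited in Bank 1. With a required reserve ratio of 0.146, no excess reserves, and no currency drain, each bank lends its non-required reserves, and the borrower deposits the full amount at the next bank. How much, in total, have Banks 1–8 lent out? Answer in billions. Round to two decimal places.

Bank i lends (1 − rr)^i of the original deposit: Bank 1 lends 2.03·0.8540 ≈ 1.7336, Bank 2 lends 2.03·0.8540² ≈ 1.4805, and so on.
Summing a geometric series: total = 2.03·[0.8540·(1 − 0.8540^8) / (1 − 0.8540)] ≈ 8.5147 billion.

ƒ8.51 billion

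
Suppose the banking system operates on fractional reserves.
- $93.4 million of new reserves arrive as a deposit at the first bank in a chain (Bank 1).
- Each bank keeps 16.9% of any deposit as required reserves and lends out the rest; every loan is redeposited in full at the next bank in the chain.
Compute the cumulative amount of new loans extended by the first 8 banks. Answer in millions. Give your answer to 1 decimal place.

$354.8 million

Bank i lends (1 − rr)^i of the original deposit: Bank 1 lends 93.4·0.8310 = 77.6154, Bank 2 lends 93.4·0.8310² ≈ 64.4984, and so on.
Summing a geometric series: total = 93.4·[0.8310·(1 − 0.8310^8) / (1 − 0.8310)] ≈ 354.8221 million.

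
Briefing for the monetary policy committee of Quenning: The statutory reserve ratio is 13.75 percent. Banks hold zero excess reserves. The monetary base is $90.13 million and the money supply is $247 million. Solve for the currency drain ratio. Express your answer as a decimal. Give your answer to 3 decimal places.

0.358

Using m = M/MB = 247/90.13 ≈ 2.740486. From m = (1 + c)/(c + rr + e), rearranging gives 1 + c = m·(c + rr + e), so c·(1 − m) = m·(rr + e) − 1.
Hence c = [m·(rr + e) − 1]/(1 − m) = [2.740486 × (0.1375 + 0) − 1] / (1 − 2.740486) ≈ 0.358051.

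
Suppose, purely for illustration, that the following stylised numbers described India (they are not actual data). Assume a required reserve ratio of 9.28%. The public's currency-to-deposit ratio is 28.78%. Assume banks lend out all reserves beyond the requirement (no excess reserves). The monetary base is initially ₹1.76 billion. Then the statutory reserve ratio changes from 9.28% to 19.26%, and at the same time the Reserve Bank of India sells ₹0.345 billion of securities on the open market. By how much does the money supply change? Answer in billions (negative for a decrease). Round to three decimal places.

-2.162 billion

Before: m₁ = (1 + 0.2878) / (0.0928 + 0.2878) ≈ 3.38360, MB₁ = 1.76, so M₁ = 3.38360 × 1.76 ≈ 5.9551 billion.
After: m₂ = (1 + 0.2878) / (0.1926 + 0.2878) ≈ 2.68068, MB₂ = 1.76 − 0.345 = 1.415, so M₂ = 2.68068 × 1.415 ≈ 3.7932 billion.
ΔM = M₂ − M₁ = 3.7932 − 5.9551 = -2.1619 billion.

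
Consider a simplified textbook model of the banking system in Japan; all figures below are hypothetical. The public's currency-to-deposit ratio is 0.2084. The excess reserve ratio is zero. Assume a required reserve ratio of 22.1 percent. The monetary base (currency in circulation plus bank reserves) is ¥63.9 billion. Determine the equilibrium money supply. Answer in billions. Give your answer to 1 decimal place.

The money multiplier is m = (1 + c) / (rr + c) = (1 + 0.2084) / (0.221 + 0.2084) ≈ 2.8142.
So M = m × MB = 2.8142 × 63.9 ≈ 179.8274 billion.

¥179.8 billion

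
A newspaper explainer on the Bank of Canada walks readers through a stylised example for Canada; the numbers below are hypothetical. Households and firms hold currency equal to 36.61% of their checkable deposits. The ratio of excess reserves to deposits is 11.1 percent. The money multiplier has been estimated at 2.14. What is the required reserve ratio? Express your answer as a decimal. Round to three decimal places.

0.161

Using m = 2.14. Since m = (1 + c)/(c + rr + e), the denominator satisfies c + rr + e = (1 + c)/m = (1 + 0.3661) / 2.14 ≈ 0.638364.
With c = 0.3661 and e = 0.111, the required reserve ratio is 0.638364 − 0.3661 − 0.111 = 0.161264.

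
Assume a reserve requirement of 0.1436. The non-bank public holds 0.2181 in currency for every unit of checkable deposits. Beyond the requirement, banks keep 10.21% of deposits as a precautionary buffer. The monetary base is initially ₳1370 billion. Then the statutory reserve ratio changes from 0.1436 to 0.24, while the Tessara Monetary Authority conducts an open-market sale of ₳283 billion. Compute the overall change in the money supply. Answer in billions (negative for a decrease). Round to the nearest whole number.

Before: m₁ = (1 + 0.2181) / (0.1436 + 0.1021 + 0.2181) ≈ 2.62635, MB₁ = 1370, so M₁ = 2.62635 × 1370 = 3598.0995 billion.
After: m₂ = (1 + 0.2181) / (0.24 + 0.1021 + 0.2181) ≈ 2.17440, MB₂ = 1370 − 283 = 1087, so M₂ = 2.17440 × 1087 = 2363.5728 billion.
ΔM = M₂ − M₁ = 2363.5728 − 3598.0995 = -1234.5267 billion.

-1235 billion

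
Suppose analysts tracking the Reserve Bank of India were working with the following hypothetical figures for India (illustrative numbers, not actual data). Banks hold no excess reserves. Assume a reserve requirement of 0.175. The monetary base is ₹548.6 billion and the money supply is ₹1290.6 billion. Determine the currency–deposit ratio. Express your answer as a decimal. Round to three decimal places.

0.435

Using m = M/MB = 1290.6/548.6 ≈ 2.352534. From m = (1 + c)/(c + rr + e), rearranging gives 1 + c = m·(c + rr + e), so c·(1 − m) = m·(rr + e) − 1.
Hence c = [m·(rr + e) − 1]/(1 − m) = [2.352534 × (0.175 + 0) − 1] / (1 − 2.352534) ≈ 0.434966.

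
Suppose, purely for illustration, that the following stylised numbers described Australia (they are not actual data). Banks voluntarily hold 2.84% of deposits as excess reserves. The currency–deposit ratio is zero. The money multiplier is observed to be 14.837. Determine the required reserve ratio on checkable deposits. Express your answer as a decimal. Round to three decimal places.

Using m = 14.837. Since m = (1 + c)/(c + rr + e), the denominator satisfies c + rr + e = (1 + c)/m = (1 + 0) / 14.837 ≈ 0.067399.
With c = 0 and e = 0.0284, the required reserve ratio on checkable deposits is 0.067399 − 0 − 0.0284 = 0.038999.

0.039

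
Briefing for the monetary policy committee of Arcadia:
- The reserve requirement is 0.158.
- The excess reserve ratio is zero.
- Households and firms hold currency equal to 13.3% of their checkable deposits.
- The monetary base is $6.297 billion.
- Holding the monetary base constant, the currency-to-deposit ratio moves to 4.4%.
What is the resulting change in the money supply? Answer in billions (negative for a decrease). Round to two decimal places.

Initially m₁ = (1 + 0.133) / (0.158 + 0.133) ≈ 3.8935, so M₁ = 3.8935 × 6.297 ≈ 24.5174 billion.
After the change m₂ = (1 + 0.044) / (0.158 + 0.044) ≈ 5.1683, so M₂ = 5.1683 × 6.297 ≈ 32.5448 billion.
ΔM = M₂ − M₁ = 32.5448 − 24.5174 = 8.0274 billion.

$8.03 billion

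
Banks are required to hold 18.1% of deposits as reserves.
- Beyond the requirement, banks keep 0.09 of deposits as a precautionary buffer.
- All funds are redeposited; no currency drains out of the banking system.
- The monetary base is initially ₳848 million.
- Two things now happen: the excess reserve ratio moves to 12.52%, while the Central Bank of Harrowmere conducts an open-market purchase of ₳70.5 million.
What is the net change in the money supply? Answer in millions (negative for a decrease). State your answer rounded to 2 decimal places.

-129.48 million

Before: m₁ = 1 / (0.181 + 0.09) ≈ 3.690037, MB₁ = 848, so M₁ = 3.690037 × 848 ≈ 3129.1514 million.
After: m₂ = 1 / (0.181 + 0.1252) ≈ 3.265839, MB₂ = 848 + 70.5 = 918.5, so M₂ = 3.265839 × 918.5 ≈ 2999.6731 million.
ΔM = M₂ − M₁ = 2999.6731 − 3129.1514 = -129.4783 million.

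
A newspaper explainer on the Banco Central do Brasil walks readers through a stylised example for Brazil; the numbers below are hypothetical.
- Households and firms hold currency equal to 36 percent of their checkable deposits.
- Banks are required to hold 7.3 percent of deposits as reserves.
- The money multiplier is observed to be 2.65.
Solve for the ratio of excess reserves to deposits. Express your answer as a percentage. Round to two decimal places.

8.02%

Using m = 2.65. Since m = (1 + c)/(c + rr + e), the denominator satisfies c + rr + e = (1 + c)/m = (1 + 0.36) / 2.65 ≈ 0.513208.
With c = 0.36 and rr = 0.073, the ratio of excess reserves to deposits is 0.513208 − 0.36 − 0.073 = 0.080208.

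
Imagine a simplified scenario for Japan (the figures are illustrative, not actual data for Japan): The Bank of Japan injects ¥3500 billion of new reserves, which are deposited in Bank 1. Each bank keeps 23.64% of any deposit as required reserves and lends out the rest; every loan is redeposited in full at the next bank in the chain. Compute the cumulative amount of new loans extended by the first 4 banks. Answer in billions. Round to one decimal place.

Bank i lends (1 − rr)^i of the original deposit: Bank 1 lends 3500·0.7636 = 2672.6000, Bank 2 lends 3500·0.7636² ≈ 2040.7974, and so on.
Summing a geometric series: total = 3500·[0.7636·(1 − 0.7636^4) / (1 − 0.7636)] ≈ 7461.7085 billion.

¥7461.7 billion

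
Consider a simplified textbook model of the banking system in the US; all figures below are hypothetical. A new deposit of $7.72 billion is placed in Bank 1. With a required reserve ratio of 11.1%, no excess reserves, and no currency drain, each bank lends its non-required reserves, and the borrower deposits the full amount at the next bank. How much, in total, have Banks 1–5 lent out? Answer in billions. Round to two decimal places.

Bank i lends (1 − rr)^i of the original deposit: Bank 1 lends 7.72·0.8890 ≈ 6.8631, Bank 2 lends 7.72·0.8890² ≈ 6.1013, and so on.
Summing a geometric series: total = 7.72·[0.8890·(1 − 0.8890^5) / (1 − 0.8890)] ≈ 27.4971 billion.

$27.50 billion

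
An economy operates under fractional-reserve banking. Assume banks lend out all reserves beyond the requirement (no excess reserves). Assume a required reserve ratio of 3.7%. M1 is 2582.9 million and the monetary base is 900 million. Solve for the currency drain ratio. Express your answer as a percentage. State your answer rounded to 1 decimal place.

47.8%

Using m = M/MB = 2582.9/900 ≈ 2.869889. From m = (1 + c)/(c + rr + e), rearranging gives 1 + c = m·(c + rr + e), so c·(1 − m) = m·(rr + e) − 1.
Hence c = [m·(rr + e) − 1]/(1 − m) = [2.869889 × (0.037 + 0) − 1] / (1 − 2.869889) ≈ 0.478004.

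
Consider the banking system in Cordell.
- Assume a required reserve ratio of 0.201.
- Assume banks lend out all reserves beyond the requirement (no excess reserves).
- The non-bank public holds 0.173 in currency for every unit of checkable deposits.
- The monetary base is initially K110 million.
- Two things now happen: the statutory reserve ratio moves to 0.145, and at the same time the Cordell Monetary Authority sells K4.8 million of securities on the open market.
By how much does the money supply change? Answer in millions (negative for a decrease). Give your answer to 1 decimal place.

K43.0 million

Before: m₁ = (1 + 0.173) / (0.201 + 0.173) ≈ 3.13636, MB₁ = 110, so M₁ = 3.13636 × 110 = 344.9996 million.
After: m₂ = (1 + 0.173) / (0.145 + 0.173) ≈ 3.68868, MB₂ = 110 − 4.8 = 105.2, so M₂ = 3.68868 × 105.2 ≈ 388.0491 million.
ΔM = M₂ − M₁ = 388.0491 − 344.9996 = 43.0495 million.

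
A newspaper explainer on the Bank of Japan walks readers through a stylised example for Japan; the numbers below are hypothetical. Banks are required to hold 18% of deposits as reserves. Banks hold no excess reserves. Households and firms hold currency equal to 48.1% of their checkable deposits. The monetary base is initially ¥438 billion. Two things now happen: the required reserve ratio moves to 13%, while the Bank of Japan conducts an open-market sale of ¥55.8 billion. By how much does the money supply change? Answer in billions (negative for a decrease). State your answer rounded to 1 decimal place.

Before: m₁ = (1 + 0.481) / (0.18 + 0.481) ≈ 2.24054, MB₁ = 438, so M₁ = 2.24054 × 438 ≈ 981.3565 billion.
After: m₂ = (1 + 0.481) / (0.13 + 0.481) ≈ 2.42390, MB₂ = 438 − 55.8 = 382.2, so M₂ = 2.42390 × 382.2 ≈ 926.4146 billion.
ΔM = M₂ − M₁ = 926.4146 − 981.3565 = -54.9419 billion.

-54.9 billion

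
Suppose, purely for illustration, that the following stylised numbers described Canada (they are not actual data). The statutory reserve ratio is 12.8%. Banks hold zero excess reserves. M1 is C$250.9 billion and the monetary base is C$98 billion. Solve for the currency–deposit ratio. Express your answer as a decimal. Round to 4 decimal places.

Using m = M/MB = 250.9/98 ≈ 2.560204. From m = (1 + c)/(c + rr + e), rearranging gives 1 + c = m·(c + rr + e), so c·(1 − m) = m·(rr + e) − 1.
Hence c = [m·(rr + e) − 1]/(1 − m) = [2.560204 × (0.128 + 0) − 1] / (1 − 2.560204) ≈ 0.430901.

0.4309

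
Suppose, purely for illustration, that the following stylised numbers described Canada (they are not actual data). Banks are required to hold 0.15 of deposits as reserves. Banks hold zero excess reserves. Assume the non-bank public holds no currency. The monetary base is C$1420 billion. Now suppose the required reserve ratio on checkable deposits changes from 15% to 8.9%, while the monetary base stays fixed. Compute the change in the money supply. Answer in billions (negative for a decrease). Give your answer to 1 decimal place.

Initially m₁ = 1 / (0.15) ≈ 6.666667, so M₁ = 6.666667 × 1420 ≈ 9466.6671 billion.
After the change m₂ = 1 / (0.089) ≈ 11.235955, so M₂ = 11.235955 × 1420 = 15955.0561 billion.
ΔM = M₂ − M₁ = 15955.0561 − 9466.6671 = 6488.389 billion.

C$6488.4 billion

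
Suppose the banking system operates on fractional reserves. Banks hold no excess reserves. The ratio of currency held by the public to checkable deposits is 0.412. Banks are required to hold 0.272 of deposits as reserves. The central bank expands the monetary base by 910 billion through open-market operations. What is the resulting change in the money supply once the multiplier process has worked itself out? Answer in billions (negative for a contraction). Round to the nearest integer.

The money multiplier is m = (1 + c) / (rr + c) = (1 + 0.412) / (0.272 + 0.412) ≈ 2.0643.
The purchase adds 910 billion of base, so ΔM = m × ΔMB = 2.0643 × (+910) = 1878.513 billion.

1879 billion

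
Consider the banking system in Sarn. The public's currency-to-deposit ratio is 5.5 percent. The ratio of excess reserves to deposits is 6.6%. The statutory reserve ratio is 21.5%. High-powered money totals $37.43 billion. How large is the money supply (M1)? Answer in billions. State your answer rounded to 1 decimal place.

$117.5 billion

The money multiplier is m = (1 + c) / (rr + e + c) = (1 + 0.055) / (0.215 + 0.066 + 0.055) ≈ 3.1399.
So M = m × MB = 3.1399 × 37.43 ≈ 117.5265 billion.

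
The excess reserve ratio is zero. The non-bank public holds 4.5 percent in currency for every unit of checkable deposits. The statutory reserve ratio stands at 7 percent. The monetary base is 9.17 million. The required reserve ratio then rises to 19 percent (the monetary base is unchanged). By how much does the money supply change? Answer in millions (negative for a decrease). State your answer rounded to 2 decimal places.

Initially m₁ = (1 + 0.045) / (0.07 + 0.045) ≈ 9.0870, so M₁ = 9.0870 × 9.17 ≈ 83.3278 million.
After the change m₂ = (1 + 0.045) / (0.19 + 0.045) ≈ 4.4468, so M₂ = 4.4468 × 9.17 ≈ 40.7772 million.
ΔM = M₂ − M₁ = 40.7772 − 83.3278 = -42.5506 million.

-42.55 million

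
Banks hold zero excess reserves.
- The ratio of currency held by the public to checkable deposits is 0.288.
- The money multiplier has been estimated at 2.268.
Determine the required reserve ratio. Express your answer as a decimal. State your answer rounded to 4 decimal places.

0.2799

Using m = 2.268. Since m = (1 + c)/(c + rr + e), the denominator satisfies c + rr + e = (1 + c)/m = (1 + 0.288) / 2.268 ≈ 0.567901.
With c = 0.288 and e = 0, the required reserve ratio is 0.567901 − 0.288 − 0 = 0.279901.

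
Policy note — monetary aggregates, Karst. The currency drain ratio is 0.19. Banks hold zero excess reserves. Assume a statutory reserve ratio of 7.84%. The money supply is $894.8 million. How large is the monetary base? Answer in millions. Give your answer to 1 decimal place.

$201.8 million

The money multiplier is m = (1 + c) / (rr + c) = (1 + 0.19) / (0.0784 + 0.19) ≈ 4.43368.
MB = M / m = 894.8 / 4.43368 ≈ 201.8188 million.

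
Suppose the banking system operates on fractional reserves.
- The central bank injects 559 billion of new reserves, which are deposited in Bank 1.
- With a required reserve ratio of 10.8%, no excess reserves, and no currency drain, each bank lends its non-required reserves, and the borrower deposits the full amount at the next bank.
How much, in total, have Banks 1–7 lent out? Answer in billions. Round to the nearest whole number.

Bank i lends (1 − rr)^i of the original deposit: Bank 1 lends 559·0.8920 = 498.6280, Bank 2 lends 559·0.8920² ≈ 444.7762, and so on.
Summing a geometric series: total = 559·[0.8920·(1 − 0.8920^7) / (1 − 0.8920)] ≈ 2542.4572 billion.

2542 billion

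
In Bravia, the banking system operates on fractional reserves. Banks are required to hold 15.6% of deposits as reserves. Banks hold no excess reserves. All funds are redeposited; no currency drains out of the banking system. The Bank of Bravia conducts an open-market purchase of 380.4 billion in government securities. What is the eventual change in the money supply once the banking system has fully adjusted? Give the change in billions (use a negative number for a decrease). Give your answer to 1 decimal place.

The simple money multiplier is m = 1/rr = 1/0.156 ≈ 6.41026.
An open-market purchase increases the monetary base by 380.4 billion, so ΔM = m × ΔMB = 6.41026 × 380.4 ≈ 2438.4629 billion.

2438.5 billion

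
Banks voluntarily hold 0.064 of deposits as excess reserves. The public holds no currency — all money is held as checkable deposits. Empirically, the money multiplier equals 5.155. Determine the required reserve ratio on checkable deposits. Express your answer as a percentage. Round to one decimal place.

Using m = 5.155. Since m = (1 + c)/(c + rr + e), the denominator satisfies c + rr + e = (1 + c)/m = (1 + 0) / 5.155 ≈ 0.193986.
With c = 0 and e = 0.064, the required reserve ratio on checkable deposits is 0.193986 − 0 − 0.064 = 0.129986.

13.0%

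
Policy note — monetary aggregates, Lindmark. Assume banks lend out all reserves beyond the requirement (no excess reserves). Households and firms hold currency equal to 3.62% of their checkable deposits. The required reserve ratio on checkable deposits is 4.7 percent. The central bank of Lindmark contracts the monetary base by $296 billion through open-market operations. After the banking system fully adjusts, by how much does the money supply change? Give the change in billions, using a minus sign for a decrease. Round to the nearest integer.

The money multiplier is m = (1 + c) / (rr + c) = (1 + 0.0362) / (0.047 + 0.0362) ≈ 12.4543.
The sale removes 296 billion of base, so ΔM = m × ΔMB = 12.4543 × (−296) = -3686.4728 billion.

-3686 billion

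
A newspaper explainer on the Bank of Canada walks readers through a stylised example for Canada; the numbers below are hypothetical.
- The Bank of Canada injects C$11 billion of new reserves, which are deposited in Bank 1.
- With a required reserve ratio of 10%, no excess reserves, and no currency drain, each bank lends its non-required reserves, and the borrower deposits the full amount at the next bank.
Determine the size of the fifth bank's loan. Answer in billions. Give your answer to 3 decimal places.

Each bank lends a fraction (1 − rr) = 0.9000 of the deposit it receives, so Bank 5 receives 11·0.9000^4 and lends 11·0.9000^5 ≈ 6.4954 billion.

C$6.495 billion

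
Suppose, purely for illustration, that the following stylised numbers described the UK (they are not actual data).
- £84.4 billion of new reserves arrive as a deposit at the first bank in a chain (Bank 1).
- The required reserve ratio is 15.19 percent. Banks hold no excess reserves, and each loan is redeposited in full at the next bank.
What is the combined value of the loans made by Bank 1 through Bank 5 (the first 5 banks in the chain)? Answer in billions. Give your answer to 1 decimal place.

£264.5 billion

Bank i lends (1 − rr)^i of the original deposit: Bank 1 lends 84.4·0.8481 ≈ 71.5796, Bank 2 lends 84.4·0.8481² ≈ 60.7067, and so on.
Summing a geometric series: total = 84.4·[0.8481·(1 − 0.8481^5) / (1 − 0.8481)] ≈ 264.4685 billion.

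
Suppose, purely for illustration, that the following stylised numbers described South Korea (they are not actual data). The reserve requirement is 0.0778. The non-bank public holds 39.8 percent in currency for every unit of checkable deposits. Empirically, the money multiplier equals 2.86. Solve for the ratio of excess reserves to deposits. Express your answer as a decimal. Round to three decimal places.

Using m = 2.86. Since m = (1 + c)/(c + rr + e), the denominator satisfies c + rr + e = (1 + c)/m = (1 + 0.398) / 2.86 ≈ 0.488811.
With c = 0.398 and rr = 0.0778, the ratio of excess reserves to deposits is 0.488811 − 0.398 − 0.0778 = 0.013011.

0.013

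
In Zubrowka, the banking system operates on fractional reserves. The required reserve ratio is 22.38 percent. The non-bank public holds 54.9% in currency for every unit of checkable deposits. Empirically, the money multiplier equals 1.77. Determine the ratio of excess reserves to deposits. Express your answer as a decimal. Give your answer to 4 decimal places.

Using m = 1.77. Since m = (1 + c)/(c + rr + e), the denominator satisfies c + rr + e = (1 + c)/m = (1 + 0.549) / 1.77 ≈ 0.875141.
With c = 0.549 and rr = 0.2238, the ratio of excess reserves to deposits is 0.875141 − 0.549 − 0.2238 = 0.102341.

0.1023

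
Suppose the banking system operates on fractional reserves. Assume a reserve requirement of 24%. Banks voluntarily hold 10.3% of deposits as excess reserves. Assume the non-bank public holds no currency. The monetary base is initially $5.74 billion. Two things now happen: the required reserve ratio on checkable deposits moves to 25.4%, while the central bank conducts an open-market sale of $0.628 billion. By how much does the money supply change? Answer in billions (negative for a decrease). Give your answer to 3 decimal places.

Before: m₁ = 1 / (0.24 + 0.103) ≈ 2.91545, MB₁ = 5.74, so M₁ = 2.91545 × 5.74 ≈ 16.7347 billion.
After: m₂ = 1 / (0.254 + 0.103) ≈ 2.80112, MB₂ = 5.74 − 0.628 = 5.112, so M₂ = 2.80112 × 5.112 ≈ 14.3193 billion.
ΔM = M₂ − M₁ = 14.3193 − 16.7347 = -2.4154 billion.

-2.415 billion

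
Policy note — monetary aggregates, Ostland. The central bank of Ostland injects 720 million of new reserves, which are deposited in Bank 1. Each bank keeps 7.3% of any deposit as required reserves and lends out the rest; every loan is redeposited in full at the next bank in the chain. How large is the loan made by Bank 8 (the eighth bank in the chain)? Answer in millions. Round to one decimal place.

Each bank lends a fraction (1 − rr) = 0.9270 of the deposit it receives, so Bank 8 receives 720·0.9270^7 and lends 720·0.9270^8 ≈ 392.6181 million.

392.6 million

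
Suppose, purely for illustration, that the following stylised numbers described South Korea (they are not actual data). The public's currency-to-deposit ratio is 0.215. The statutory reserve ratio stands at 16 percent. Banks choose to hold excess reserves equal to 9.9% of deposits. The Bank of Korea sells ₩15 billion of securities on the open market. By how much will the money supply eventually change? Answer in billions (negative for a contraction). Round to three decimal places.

The money multiplier is m = (1 + c) / (rr + e + c) = (1 + 0.215) / (0.16 + 0.099 + 0.215) ≈ 2.563291.
The sale removes 15 billion of base, so ΔM = m × ΔMB = 2.563291 × (−15) ≈ -38.4494 billion.

-38.449 billion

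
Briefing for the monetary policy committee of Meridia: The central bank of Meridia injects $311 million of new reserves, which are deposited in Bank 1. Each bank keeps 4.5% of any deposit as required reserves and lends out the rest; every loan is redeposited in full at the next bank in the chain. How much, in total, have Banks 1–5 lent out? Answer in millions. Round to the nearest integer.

Bank i lends (1 − rr)^i of the original deposit: Bank 1 lends 311·0.9550 = 297.0050, Bank 2 lends 311·0.9550² ≈ 283.6398, and so on.
Summing a geometric series: total = 311·[0.9550·(1 − 0.9550^5) / (1 − 0.9550)] ≈ 1357.2530 million.

$1357 million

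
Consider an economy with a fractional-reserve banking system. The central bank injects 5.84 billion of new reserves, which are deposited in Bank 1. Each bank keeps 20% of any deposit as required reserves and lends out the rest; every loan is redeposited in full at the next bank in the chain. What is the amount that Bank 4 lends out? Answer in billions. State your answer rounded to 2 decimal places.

2.39 billion

Each bank lends a fraction (1 − rr) = 0.8000 of the deposit it receives, so Bank 4 receives 5.84·0.8000^3 and lends 5.84·0.8000^4 ≈ 2.3921 billion.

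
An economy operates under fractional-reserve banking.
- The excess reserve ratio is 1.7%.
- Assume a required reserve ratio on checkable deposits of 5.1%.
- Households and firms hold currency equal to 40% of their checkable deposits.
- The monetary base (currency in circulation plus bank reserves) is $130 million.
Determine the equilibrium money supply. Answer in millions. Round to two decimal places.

$388.89 million

The money multiplier is m = (1 + c) / (rr + e + c) = (1 + 0.4) / (0.051 + 0.017 + 0.4) ≈ 2.991453.
So M = m × MB = 2.991453 × 130 ≈ 388.8889 million.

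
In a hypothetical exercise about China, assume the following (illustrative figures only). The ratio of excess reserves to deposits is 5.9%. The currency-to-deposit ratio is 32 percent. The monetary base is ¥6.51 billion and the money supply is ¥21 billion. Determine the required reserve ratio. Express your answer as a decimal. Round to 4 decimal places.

Using m = M/MB = 21/6.51 ≈ 3.225806. Since m = (1 + c)/(c + rr + e), the denominator satisfies c + rr + e = (1 + c)/m = (1 + 0.32) / 3.225806 ≈ 0.409200.
With c = 0.32 and e = 0.059, the required reserve ratio is 0.409200 − 0.32 − 0.059 = 0.0302.

0.0302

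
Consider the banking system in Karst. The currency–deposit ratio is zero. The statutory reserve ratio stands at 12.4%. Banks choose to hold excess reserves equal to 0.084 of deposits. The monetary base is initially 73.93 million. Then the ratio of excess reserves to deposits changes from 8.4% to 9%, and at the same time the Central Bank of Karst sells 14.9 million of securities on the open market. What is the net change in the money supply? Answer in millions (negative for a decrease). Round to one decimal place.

-79.6 million

Before: m₁ = 1 / (0.124 + 0.084) ≈ 4.8077, MB₁ = 73.93, so M₁ = 4.8077 × 73.93 ≈ 355.4333 million.
After: m₂ = 1 / (0.124 + 0.09) ≈ 4.6729, MB₂ = 73.93 − 14.9 = 59.03, so M₂ = 4.6729 × 59.03 ≈ 275.8413 million.
ΔM = M₂ − M₁ = 275.8413 − 355.4333 = -79.592 million.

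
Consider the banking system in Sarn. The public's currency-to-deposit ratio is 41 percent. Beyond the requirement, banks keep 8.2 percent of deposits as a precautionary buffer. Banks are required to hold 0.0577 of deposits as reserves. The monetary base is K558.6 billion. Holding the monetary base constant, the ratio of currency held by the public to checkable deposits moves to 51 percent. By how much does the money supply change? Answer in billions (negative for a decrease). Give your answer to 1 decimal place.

Initially m₁ = (1 + 0.41) / (0.0577 + 0.082 + 0.41) ≈ 2.56504, so M₁ = 2.56504 × 558.6 ≈ 1432.8313 billion.
After the change m₂ = (1 + 0.51) / (0.0577 + 0.082 + 0.51) ≈ 2.32415, so M₂ = 2.32415 × 558.6 ≈ 1298.2702 billion.
ΔM = M₂ − M₁ = 1298.2702 − 1432.8313 = -134.5611 billion.

-134.6 billion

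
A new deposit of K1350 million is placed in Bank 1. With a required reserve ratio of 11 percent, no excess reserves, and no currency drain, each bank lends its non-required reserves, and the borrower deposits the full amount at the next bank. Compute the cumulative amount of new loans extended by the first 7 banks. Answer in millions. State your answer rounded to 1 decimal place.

Bank i lends (1 − rr)^i of the original deposit: Bank 1 lends 1350·0.8900 = 1201.5000, Bank 2 lends 1350·0.8900² = 1069.3350, and so on.
Summing a geometric series: total = 1350·[0.8900·(1 − 0.8900^7) / (1 − 0.8900)] ≈ 6091.4592 million.

K6091.5 million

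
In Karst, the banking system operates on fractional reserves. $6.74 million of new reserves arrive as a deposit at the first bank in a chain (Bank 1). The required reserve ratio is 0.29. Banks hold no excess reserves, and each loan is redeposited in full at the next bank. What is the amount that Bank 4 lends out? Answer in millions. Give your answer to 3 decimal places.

Each bank lends a fraction (1 − rr) = 0.7100 of the deposit it receives, so Bank 4 receives 6.74·0.7100^3 and lends 6.74·0.7100^4 ≈ 1.7127 million.

$1.713 million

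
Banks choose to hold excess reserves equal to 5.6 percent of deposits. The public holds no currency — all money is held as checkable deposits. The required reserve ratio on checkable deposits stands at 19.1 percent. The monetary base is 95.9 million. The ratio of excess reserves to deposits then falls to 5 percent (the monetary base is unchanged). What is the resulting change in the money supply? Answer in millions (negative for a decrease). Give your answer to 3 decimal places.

9.666 million

Initially m₁ = 1 / (0.191 + 0.056) ≈ 4.048583, so M₁ = 4.048583 × 95.9 ≈ 388.2591 million.
After the change m₂ = 1 / (0.191 + 0.05) ≈ 4.149378, so M₂ = 4.149378 × 95.9 ≈ 397.9254 million.
ΔM = M₂ − M₁ = 397.9254 − 388.2591 = 9.6663 million.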